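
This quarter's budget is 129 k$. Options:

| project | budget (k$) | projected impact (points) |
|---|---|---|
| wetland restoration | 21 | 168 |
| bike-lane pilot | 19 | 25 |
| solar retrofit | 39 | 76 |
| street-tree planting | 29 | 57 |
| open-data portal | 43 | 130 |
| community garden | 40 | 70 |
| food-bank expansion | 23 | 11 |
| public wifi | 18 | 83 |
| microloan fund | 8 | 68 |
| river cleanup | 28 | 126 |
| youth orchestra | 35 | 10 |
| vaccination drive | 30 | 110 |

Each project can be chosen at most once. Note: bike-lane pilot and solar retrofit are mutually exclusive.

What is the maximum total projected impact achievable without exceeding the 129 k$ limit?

Ranking by ratio (projected impact/k$): microloan fund 8.50, wetland restoration 8.00, public wifi 4.61.
Wetland restoration + bike-lane pilot + public wifi + microloan fund + river cleanup + vaccination drive uses 124 of the 129 k$ and totals 580.
The closest alternative, wetland restoration + open-data portal + public wifi + microloan fund + river cleanup, reaches only 575.

580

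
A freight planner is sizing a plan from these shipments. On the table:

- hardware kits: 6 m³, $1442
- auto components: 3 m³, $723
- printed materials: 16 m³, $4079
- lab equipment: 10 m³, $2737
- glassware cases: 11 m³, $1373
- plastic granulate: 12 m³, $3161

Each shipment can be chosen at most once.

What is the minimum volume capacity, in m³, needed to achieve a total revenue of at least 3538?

15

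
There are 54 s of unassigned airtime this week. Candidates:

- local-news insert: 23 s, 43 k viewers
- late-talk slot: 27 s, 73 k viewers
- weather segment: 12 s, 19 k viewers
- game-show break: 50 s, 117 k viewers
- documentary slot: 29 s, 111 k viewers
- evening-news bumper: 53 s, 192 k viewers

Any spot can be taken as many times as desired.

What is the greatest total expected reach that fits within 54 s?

Taking the top-ratio spots first gives local-news insert + documentary slot for 154 (52 s).
Dropping local-news insert and documentary slot frees 52 s; slotting in evening-news bumper (53 s) lifts the total to 192 at 53 s.
That's the maximum — no swap from here does better than 192.

192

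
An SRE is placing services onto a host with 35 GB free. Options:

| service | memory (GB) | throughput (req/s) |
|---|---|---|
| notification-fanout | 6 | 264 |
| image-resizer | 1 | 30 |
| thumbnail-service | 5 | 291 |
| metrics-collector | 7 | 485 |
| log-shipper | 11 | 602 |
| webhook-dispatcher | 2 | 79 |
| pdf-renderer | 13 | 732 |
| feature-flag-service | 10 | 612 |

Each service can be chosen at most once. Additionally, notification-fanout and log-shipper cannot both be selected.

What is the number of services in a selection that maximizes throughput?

4

Optimal total is 2120.
One optimal bundle: thumbnail-service + metrics-collector + pdf-renderer + feature-flag-service (35 GB).
Any selection reaching 2120 contains exactly 4 services.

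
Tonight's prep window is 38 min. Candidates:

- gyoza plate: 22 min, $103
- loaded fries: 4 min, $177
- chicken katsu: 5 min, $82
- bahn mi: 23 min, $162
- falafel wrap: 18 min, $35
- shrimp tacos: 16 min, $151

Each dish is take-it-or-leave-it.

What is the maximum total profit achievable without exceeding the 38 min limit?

421

Filling by ratio: loaded fries + chicken katsu + shrimp tacos for 410, with 13 min left unused.
Dropping shrimp tacos frees 16 min; slotting in bahn mi (23 min) lifts the total to 421 at 32 min.
Runner-up loaded fries + chicken katsu + shrimp tacos tops out at 410.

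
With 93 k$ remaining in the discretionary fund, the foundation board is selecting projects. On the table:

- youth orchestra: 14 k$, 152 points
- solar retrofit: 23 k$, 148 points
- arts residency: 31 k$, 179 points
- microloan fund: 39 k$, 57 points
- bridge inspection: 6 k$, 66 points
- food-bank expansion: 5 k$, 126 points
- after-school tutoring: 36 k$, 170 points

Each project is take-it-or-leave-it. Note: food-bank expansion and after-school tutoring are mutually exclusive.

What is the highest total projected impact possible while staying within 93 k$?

Best packing: youth orchestra + solar retrofit + arts residency + bridge inspection + food-bank expansion — 79 k$, 671 total.
Next best is youth orchestra + solar retrofit + arts residency + food-bank expansion at 605 (73 k$) — short by 66.

671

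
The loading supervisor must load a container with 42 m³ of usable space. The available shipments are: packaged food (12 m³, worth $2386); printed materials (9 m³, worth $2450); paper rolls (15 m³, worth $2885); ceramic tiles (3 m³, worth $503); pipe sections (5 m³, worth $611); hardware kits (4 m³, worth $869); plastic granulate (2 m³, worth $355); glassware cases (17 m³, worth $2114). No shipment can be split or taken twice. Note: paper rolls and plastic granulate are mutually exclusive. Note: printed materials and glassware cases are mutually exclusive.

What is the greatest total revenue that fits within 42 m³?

Taking packaged food + printed materials + paper rolls + hardware kits: 40 m³ used, 8590 in revenue.

8590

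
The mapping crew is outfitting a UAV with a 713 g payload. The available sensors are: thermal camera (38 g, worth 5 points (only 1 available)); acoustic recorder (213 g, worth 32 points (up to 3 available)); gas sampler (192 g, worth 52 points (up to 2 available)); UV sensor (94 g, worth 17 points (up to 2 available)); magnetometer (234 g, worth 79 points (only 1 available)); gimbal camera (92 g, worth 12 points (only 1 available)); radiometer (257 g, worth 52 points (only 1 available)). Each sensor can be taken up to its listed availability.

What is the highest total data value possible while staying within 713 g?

200

Ranking by ratio (data value/g): magnetometer 0.34, gas sampler 0.27, radiometer 0.20, UV sensor 0.18.
Best packing: 2×gas sampler + UV sensor + magnetometer — 712 g, 200 total.
Nothing else within 713 g beats 200.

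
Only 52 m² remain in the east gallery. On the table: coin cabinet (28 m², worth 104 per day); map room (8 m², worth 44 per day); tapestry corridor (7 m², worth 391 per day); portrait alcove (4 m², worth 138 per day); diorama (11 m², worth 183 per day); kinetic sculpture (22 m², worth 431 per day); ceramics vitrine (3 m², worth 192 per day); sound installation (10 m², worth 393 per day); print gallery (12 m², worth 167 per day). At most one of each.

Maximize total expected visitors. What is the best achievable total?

1545

Taking tapestry corridor + portrait alcove + kinetic sculpture + ceramics vitrine + sound installation: 46 m² used, 1545 in expected visitors.
Next best is tapestry corridor + portrait alcove + diorama + ceramics vitrine + sound installation + print gallery at 1464 (47 m²) — short by 81.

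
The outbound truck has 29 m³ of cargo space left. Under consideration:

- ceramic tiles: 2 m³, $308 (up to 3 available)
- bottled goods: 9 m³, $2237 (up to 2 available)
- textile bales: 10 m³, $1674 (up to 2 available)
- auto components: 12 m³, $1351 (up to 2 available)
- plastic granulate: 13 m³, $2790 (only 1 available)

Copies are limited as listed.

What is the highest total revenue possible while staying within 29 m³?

2×bottled goods + textile bales uses 28 of the 29 m³ and totals 6148.
No other feasible combination exceeds 6148.

6148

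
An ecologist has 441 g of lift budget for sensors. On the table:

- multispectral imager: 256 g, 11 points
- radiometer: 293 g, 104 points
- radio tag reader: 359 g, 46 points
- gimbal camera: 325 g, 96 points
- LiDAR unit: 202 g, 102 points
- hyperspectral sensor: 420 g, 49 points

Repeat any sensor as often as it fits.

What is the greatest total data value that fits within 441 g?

204

By data value per g: LiDAR unit 0.50, radiometer 0.35, gimbal camera 0.30, radio tag reader 0.13 lead.
The ratio ordering already packs tightly: 2×LiDAR unit, 404 g, 204.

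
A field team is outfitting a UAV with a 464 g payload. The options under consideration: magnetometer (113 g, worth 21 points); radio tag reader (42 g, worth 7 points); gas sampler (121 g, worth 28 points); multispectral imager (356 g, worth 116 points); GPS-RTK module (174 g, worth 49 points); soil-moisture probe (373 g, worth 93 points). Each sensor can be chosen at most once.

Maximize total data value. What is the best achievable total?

123

Radio tag reader + multispectral imager uses 398 of the 464 g and totals 123.
The closest alternative, multispectral imager, reaches only 116.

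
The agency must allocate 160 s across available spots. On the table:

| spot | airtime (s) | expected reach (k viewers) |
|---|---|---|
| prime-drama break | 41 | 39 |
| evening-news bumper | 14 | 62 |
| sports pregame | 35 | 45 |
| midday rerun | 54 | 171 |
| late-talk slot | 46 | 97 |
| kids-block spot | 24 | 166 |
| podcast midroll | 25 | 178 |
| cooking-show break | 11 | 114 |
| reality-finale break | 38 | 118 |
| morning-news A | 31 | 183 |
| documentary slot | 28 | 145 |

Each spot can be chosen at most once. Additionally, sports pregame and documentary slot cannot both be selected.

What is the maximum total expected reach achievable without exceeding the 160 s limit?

904

The ratio heuristic lands on evening-news bumper + kids-block spot + podcast midroll + cooking-show break + morning-news A + documentary slot (848) but leaves 27 s idle.
Dropping evening-news bumper frees 14 s; slotting in reality-finale break (38 s) lifts the total to 904 at 157 s.
Nothing else feasible within 160 s beats 904.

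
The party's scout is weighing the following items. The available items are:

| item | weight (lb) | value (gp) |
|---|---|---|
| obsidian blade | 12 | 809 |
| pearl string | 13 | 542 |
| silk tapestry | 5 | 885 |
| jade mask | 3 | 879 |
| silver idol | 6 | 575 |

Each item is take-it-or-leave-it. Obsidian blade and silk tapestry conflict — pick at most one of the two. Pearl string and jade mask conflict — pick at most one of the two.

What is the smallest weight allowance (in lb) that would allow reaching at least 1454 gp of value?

Minimise lb subject to total value ≥ 1454.
silk tapestry + jade mask: 1764 value at 8 lb.
No combination under 8 lb hits 1454.

8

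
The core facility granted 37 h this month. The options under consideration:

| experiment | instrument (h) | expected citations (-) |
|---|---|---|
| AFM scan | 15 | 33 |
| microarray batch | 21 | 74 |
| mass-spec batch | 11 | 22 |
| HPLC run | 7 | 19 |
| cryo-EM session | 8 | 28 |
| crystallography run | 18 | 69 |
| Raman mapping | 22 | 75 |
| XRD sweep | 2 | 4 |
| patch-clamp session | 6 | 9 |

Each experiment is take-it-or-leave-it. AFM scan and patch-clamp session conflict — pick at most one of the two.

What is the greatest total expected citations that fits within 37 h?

Ranking by ratio (expected citations/h): crystallography run 3.83, microarray batch 3.52, cryo-EM session 3.50, Raman mapping 3.41.
The ratio heuristic lands on HPLC run + cryo-EM session + crystallography run + XRD sweep (120) but leaves 2 h idle.
Dropping crystallography run and XRD sweep frees 20 h; slotting in Raman mapping (22 h) lifts the total to 122 at 37 h.
Nothing else feasible within 37 h beats 122.

122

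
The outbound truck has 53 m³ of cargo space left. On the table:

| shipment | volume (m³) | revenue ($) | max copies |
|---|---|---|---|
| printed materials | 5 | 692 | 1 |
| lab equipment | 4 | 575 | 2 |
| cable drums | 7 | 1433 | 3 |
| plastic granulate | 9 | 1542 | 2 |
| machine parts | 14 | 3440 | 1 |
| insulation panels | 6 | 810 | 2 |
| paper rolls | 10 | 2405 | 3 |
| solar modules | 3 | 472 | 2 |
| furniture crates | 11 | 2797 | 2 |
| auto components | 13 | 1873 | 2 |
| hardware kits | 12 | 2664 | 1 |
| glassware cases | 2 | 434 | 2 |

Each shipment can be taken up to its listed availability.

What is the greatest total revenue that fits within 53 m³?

Greedy by ratio would take machine parts + paper rolls + solar modules + 2×furniture crates + 2×glassware cases: 53 m³ used, total 12779.
Replace solar modules and 2×glassware cases with cable drums: the trade gains 93 net, giving 12872 at 53 m³.

12872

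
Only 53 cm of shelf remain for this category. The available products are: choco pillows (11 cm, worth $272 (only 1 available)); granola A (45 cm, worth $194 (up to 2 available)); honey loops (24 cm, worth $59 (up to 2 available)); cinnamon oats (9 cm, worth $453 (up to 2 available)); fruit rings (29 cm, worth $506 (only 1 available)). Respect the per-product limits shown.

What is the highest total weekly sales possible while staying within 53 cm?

Greedy by ratio would take choco pillows + honey loops + 2×cinnamon oats: 53 cm used, total 1237.
Replace choco pillows and honey loops with fruit rings: the trade gains 175 net, giving 1412 at 47 cm.

1412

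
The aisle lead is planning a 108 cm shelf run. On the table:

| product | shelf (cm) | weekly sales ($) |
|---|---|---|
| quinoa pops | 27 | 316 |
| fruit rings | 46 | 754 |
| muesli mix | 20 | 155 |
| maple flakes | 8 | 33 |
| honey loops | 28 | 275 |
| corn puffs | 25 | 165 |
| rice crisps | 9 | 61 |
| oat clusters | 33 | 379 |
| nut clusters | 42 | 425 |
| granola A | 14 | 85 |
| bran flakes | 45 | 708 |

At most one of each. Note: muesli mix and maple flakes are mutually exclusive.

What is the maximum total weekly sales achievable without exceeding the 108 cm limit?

Ranking by ratio (weekly sales/cm): fruit rings 16.39, bran flakes 15.73, quinoa pops 11.70.
Fruit rings + maple flakes + rice crisps + bran flakes uses 108 of the 108 cm and totals 1556.
Next best is fruit rings + granola A + bran flakes at 1547 (105 cm) — short by 9.

1556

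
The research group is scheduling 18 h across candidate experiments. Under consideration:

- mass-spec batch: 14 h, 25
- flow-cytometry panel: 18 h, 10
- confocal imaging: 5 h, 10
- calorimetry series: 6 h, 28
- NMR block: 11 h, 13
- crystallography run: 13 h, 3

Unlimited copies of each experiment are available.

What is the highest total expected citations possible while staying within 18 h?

Taking 3×calorimetry series: 18 h used, 84 in expected citations.
Nothing else within 18 h beats 84.

84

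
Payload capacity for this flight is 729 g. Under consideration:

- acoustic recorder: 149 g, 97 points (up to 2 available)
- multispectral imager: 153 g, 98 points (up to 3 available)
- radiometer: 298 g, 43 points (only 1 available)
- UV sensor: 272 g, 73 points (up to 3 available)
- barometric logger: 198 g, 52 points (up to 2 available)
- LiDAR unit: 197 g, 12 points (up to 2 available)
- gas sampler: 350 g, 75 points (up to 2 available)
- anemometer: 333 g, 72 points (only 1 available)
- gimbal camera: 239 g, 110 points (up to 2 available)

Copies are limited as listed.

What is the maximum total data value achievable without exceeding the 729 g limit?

404

The ratio heuristic lands on 2×acoustic recorder + 2×multispectral imager (390) but leaves 125 g idle.
Replace 2×acoustic recorder with multispectral imager + gimbal camera: the trade gains 14 net, giving 404 at 698 g.
Every other selection either busts 729 g or exceeds an availability limit or fails to beat 404.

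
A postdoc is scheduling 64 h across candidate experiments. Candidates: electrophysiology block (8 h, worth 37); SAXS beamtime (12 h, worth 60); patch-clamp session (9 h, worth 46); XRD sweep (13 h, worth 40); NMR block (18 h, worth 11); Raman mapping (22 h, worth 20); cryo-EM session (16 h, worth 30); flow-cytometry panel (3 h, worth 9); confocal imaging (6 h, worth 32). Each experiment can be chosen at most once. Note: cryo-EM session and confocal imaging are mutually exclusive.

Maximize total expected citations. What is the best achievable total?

Electrophysiology block + SAXS beamtime + patch-clamp session + XRD sweep + flow-cytometry panel + confocal imaging uses 51 of the 64 h and totals 224.
Next best is electrophysiology block + SAXS beamtime + patch-clamp session + XRD sweep + cryo-EM session + flow-cytometry panel at 222 (61 h) — short by 2.

224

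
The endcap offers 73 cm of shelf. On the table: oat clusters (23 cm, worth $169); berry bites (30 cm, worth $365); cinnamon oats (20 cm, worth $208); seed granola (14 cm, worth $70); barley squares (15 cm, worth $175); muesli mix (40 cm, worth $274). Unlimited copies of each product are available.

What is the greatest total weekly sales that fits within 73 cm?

The ratio heuristic lands on 2×berry bites (730) but leaves 13 cm idle.
Dropping berry bites frees 30 cm; slotting in 2×cinnamon oats (40 cm) lifts the total to 781 at 70 cm.
Nothing else within 73 cm beats 781.

781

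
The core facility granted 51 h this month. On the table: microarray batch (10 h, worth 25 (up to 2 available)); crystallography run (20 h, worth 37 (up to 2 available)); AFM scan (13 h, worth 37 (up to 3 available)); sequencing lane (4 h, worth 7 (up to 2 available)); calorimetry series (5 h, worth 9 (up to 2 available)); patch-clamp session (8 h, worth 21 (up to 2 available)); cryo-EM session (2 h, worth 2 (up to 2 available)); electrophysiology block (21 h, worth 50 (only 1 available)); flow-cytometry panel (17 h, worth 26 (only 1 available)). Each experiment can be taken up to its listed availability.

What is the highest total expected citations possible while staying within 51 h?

Ranking by ratio (expected citations/h): AFM scan 2.85, patch-clamp session 2.62, microarray batch 2.50.
Taking 3×AFM scan + sequencing lane + patch-clamp session: 51 h used, 139 in expected citations.
That's the maximum — no swap from here does better than 139.

139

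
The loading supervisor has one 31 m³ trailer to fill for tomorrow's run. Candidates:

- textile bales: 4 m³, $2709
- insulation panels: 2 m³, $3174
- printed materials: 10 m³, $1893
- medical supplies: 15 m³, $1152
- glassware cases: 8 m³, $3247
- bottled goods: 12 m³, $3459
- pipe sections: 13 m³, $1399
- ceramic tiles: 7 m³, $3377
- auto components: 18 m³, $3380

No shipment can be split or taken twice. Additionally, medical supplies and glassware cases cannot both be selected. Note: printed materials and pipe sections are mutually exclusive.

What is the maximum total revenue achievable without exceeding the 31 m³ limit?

Ranking by ratio (revenue/m³): insulation panels 1587.00, textile bales 677.25, ceramic tiles 482.43, glassware cases 405.88.
Textile bales + insulation panels + printed materials + glassware cases + ceramic tiles uses 31 of the 31 m³ and totals 14400.
Runner-up insulation panels + glassware cases + bottled goods + ceramic tiles tops out at 13257.

14400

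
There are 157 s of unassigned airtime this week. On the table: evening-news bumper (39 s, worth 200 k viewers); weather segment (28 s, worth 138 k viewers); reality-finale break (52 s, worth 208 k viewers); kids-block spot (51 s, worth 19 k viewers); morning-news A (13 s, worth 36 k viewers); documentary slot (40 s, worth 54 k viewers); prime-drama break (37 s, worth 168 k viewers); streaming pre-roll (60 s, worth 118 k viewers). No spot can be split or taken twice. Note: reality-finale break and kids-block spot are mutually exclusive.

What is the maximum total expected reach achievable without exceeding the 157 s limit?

714

Ranking by ratio (expected reach/s): evening-news bumper 5.13, weather segment 4.93, prime-drama break 4.54.
The ratio ordering already packs tightly: evening-news bumper + weather segment + reality-finale break + prime-drama break, 156 s, 714.
Nothing else feasible within 157 s beats 714.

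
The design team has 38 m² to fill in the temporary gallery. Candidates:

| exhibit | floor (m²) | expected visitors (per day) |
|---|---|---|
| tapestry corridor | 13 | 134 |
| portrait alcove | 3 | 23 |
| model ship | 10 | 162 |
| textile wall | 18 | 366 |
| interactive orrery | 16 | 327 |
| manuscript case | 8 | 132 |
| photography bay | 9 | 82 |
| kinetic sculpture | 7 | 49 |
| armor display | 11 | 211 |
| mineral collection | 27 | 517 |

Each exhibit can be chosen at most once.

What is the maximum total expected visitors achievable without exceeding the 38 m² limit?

Greedy by ratio would take portrait alcove + textile wall + interactive orrery: 37 m² used, total 716.
A better packing is armor display + mineral collection: 38 m², total 728.
No other feasible combination exceeds 728.

728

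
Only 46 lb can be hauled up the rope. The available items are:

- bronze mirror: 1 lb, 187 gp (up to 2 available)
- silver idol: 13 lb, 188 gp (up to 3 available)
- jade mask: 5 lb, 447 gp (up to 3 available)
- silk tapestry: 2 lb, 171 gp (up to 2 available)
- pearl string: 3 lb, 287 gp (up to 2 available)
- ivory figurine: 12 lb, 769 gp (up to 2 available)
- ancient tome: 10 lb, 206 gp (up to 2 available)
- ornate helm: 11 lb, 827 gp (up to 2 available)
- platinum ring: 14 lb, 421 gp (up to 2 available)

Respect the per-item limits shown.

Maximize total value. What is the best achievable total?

3998

Density check — bronze mirror 187.00, pearl string 95.67, jade mask 89.40, silk tapestry 85.50 are the best per lb.
Greedy by ratio would take 2×bronze mirror + 3×jade mask + 2×silk tapestry + 2×pearl string + ornate helm: 38 lb used, total 3458.
The 3 lb tied up in pearl string is better spent on ornate helm — total rises to 3998 (46 lb).
No other feasible combination exceeds 3998.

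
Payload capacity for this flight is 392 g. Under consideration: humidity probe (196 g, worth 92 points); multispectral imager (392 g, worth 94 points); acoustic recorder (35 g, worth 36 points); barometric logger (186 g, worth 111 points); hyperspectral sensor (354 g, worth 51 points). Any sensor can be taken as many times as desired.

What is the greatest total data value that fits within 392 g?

Best packing: 11×acoustic recorder — 385 g, 396 total.
Nothing else within 392 g beats 396.

396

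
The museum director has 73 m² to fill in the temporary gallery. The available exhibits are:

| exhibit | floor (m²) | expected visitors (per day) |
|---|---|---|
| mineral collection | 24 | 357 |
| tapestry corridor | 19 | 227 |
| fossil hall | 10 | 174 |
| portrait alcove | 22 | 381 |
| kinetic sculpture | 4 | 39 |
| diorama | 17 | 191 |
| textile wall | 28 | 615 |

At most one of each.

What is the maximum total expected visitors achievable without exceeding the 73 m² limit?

1262

Density check — textile wall 21.96, fossil hall 17.40, portrait alcove 17.32 are the best per m².
The ratio heuristic lands on fossil hall + portrait alcove + kinetic sculpture + textile wall (1209) but leaves 9 m² idle.
The 10 m² tied up in fossil hall is better spent on tapestry corridor — total rises to 1262 (73 m²).
Next best is portrait alcove + kinetic sculpture + diorama + textile wall at 1226 (71 m²) — short by 36.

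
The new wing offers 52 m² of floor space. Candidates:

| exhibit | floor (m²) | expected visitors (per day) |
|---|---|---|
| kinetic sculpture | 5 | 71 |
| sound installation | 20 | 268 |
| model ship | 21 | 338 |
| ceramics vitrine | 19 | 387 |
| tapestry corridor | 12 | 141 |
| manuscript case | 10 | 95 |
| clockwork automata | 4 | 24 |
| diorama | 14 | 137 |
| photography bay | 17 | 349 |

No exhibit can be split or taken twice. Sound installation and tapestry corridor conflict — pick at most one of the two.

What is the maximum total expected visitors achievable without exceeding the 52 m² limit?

902

By expected visitors per m²: photography bay 20.53, ceramics vitrine 20.37, model ship 16.10, kinetic sculpture 14.20 lead.
Kinetic sculpture + ceramics vitrine + manuscript case + photography bay uses 51 of the 52 m² and totals 902.
Every other selection either busts 52 m² or breaks a pairing rule or fails to beat 902.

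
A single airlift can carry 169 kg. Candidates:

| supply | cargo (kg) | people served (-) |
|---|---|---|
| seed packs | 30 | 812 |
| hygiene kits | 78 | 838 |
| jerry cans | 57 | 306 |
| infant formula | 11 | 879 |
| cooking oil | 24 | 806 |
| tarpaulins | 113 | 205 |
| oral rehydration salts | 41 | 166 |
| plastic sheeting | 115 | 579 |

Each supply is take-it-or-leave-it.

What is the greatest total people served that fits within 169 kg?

The ratio ordering already packs tightly: seed packs + hygiene kits + infant formula + cooking oil, 143 kg, 3335.

3335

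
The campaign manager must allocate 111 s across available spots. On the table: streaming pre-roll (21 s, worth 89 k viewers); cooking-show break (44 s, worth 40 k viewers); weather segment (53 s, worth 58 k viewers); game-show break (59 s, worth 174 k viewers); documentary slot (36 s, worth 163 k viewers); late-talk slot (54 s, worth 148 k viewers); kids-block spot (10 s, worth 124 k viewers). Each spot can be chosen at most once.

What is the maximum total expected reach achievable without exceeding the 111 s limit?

By expected reach per s: kids-block spot 12.40, documentary slot 4.53, streaming pre-roll 4.24 lead.
Greedy by ratio would take streaming pre-roll + cooking-show break + documentary slot + kids-block spot: 111 s used, total 416.
The 65 s tied up in streaming pre-roll and cooking-show break is better spent on game-show break — total rises to 461 (105 s).

461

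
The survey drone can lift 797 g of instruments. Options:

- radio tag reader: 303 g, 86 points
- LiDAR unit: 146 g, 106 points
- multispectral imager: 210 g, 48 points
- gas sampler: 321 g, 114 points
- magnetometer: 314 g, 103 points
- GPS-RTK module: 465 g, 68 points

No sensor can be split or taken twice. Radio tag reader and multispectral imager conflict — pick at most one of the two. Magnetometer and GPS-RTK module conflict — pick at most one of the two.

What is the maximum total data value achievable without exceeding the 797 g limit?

323

Density check — LiDAR unit 0.73, gas sampler 0.36, magnetometer 0.33 are the best per g.
Best packing: LiDAR unit + gas sampler + magnetometer — 781 g, 323 total.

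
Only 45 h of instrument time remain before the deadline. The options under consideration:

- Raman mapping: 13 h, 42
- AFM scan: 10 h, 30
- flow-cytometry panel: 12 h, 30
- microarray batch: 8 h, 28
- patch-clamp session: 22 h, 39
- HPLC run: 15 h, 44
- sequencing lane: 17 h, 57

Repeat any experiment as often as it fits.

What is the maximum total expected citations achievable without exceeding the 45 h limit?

Ranking by ratio (expected citations/h): microarray batch 3.50, sequencing lane 3.35, Raman mapping 3.23, AFM scan 3.00.
Greedy by ratio would take 5×microarray batch: 40 h used, total 140.
Replace microarray batch with Raman mapping: the trade gains 14 net, giving 154 at 45 h.

154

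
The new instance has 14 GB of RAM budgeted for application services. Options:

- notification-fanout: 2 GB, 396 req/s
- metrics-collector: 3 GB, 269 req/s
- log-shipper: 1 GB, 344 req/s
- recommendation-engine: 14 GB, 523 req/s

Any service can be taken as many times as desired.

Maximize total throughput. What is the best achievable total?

4816

By throughput per GB: log-shipper 344.00, notification-fanout 198.00, metrics-collector 89.67 lead.
The ratio ordering already packs tightly: 14×log-shipper, 14 GB, 4816.
That's the maximum — no swap from here does better than 4816.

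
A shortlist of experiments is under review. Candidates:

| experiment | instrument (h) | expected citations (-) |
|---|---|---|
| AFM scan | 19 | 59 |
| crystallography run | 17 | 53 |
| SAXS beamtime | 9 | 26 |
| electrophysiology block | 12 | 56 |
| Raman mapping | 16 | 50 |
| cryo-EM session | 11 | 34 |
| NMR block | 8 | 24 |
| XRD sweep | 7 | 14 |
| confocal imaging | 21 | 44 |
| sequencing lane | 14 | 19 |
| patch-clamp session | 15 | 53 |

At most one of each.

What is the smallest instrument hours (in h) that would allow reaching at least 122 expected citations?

Look for the lowest-instrument combination reaching 122.
Taking electrophysiology block + XRD sweep + patch-clamp session gives 123 (≥ 122) for 34 h.
Any bundle with less than 34 h falls short of 122.

34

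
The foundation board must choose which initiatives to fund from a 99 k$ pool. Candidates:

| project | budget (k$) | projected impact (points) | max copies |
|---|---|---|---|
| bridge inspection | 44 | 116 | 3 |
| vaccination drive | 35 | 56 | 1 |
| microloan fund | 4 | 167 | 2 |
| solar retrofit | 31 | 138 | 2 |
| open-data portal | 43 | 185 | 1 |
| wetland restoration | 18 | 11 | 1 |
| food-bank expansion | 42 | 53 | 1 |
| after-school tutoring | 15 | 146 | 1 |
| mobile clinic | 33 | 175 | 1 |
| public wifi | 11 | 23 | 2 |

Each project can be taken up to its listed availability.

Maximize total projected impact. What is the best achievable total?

840

Ranking by ratio (projected impact/k$): microloan fund 41.75, after-school tutoring 9.73, mobile clinic 5.30.
Filling by ratio: 2×microloan fund + solar retrofit + after-school tutoring + mobile clinic + public wifi for 816, with 1 k$ left unused.
Dropping solar retrofit and public wifi frees 42 k$; slotting in open-data portal (43 k$) lifts the total to 840 at 99 k$.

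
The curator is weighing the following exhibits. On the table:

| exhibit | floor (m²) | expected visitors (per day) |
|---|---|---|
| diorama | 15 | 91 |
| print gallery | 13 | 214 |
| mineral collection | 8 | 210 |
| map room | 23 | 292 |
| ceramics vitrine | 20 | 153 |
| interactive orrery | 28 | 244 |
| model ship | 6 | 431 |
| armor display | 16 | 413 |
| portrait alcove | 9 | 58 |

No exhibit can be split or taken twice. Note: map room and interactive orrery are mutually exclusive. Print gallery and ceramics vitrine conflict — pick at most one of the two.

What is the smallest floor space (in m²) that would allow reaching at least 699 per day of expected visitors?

22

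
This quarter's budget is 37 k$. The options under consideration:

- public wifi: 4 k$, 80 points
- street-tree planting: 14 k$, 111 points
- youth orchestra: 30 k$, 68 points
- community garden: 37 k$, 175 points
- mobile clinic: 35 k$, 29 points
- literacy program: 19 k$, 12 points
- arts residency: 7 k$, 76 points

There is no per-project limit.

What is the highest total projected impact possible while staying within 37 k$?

The ratio ordering already packs tightly: 9×public wifi, 36 k$, 720.
That's the maximum — no swap from here does better than 720.

720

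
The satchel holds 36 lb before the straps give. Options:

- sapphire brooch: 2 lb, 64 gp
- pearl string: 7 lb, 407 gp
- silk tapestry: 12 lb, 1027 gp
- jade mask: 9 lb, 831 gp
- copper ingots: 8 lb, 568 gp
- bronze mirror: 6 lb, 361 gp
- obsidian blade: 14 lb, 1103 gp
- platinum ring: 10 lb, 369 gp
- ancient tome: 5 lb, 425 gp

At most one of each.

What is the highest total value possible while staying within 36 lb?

2961

Taking the top-ratio items first gives sapphire brooch + silk tapestry + jade mask + copper ingots + ancient tome for 2915 (36 lb).
Replace sapphire brooch and copper ingots and ancient tome with obsidian blade: the trade gains 46 net, giving 2961 at 35 lb.
The spare 1 lb is too small for any remaining item, and no exchange beats 2961.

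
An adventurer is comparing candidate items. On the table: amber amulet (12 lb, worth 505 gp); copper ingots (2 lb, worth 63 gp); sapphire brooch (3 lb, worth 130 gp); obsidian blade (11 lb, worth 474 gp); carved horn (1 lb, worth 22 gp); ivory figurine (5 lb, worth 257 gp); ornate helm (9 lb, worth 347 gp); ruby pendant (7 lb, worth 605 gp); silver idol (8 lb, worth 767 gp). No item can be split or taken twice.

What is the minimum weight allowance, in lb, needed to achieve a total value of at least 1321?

15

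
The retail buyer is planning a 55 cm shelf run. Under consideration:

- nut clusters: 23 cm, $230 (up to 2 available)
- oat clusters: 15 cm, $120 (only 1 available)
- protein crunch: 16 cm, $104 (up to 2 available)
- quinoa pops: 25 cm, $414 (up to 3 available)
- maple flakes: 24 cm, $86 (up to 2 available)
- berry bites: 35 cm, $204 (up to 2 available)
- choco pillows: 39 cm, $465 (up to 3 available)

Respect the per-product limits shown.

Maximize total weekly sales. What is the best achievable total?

Ranking by ratio (weekly sales/cm): quinoa pops 16.56, choco pillows 11.92, nut clusters 10.00.
Best packing: 2×quinoa pops — 50 cm, 828 total.
No other feasible combination exceeds 828.

828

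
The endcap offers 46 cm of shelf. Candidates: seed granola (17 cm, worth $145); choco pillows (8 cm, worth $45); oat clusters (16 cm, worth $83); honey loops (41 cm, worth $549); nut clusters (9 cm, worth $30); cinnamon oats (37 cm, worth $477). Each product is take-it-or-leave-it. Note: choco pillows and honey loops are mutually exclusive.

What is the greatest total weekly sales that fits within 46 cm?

Best packing: honey loops — 41 cm, 549 total.
An exhaustive check of the 64 subsets confirms 549.

549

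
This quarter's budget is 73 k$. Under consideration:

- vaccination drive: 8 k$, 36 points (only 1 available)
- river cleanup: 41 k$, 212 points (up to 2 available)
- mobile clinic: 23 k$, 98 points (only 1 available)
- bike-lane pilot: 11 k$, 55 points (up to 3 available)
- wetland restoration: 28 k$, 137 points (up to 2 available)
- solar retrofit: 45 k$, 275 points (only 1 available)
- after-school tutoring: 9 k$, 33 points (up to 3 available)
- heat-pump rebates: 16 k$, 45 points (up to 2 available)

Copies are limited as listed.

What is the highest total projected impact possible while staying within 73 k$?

412

By projected impact per k$: solar retrofit 6.11, river cleanup 5.17, bike-lane pilot 5.00, wetland restoration 4.89 lead.
Greedy by ratio would take 2×bike-lane pilot + solar retrofit: 67 k$ used, total 385.
Dropping 2×bike-lane pilot frees 22 k$; slotting in wetland restoration (28 k$) lifts the total to 412 at 73 k$.
That's the maximum — no swap from here does better than 412.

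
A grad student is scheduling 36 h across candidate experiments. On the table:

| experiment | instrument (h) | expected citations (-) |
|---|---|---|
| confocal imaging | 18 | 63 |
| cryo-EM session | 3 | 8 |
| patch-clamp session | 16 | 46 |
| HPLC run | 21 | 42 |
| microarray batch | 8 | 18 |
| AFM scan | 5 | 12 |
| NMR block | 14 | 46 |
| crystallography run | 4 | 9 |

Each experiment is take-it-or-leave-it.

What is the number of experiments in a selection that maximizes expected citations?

Optimal total is 118.
For example confocal imaging + NMR block + crystallography run achieves it, using 36 h.
All optima have 3 experiments.

3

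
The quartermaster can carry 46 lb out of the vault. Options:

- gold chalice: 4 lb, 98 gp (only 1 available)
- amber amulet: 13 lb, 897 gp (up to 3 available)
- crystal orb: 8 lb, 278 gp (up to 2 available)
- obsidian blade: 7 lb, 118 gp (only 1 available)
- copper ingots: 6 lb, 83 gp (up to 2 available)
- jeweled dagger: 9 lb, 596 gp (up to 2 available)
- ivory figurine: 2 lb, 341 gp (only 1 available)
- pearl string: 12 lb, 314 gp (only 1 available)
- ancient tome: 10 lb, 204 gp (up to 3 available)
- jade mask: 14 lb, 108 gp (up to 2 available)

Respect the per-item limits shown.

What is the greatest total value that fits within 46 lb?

3327

The ratio heuristic lands on gold chalice + 3×amber amulet + ivory figurine (3130) but leaves 1 lb idle.
Dropping gold chalice and amber amulet frees 17 lb; slotting in 2×jeweled dagger (18 lb) lifts the total to 3327 at 46 lb.
That's the maximum — no swap from here does better than 3327.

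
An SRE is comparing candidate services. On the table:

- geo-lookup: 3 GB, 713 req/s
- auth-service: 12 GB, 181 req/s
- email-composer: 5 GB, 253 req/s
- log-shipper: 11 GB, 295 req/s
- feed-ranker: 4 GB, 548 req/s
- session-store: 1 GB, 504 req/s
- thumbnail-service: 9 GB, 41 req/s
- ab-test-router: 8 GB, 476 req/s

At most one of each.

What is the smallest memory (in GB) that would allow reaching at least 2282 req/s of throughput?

21

Need the lightest bundle worth ≥ 2282.
geo-lookup + email-composer + feed-ranker + session-store + ab-test-router: 2494 throughput at 21 GB.
No combination under 21 GB hits 2282.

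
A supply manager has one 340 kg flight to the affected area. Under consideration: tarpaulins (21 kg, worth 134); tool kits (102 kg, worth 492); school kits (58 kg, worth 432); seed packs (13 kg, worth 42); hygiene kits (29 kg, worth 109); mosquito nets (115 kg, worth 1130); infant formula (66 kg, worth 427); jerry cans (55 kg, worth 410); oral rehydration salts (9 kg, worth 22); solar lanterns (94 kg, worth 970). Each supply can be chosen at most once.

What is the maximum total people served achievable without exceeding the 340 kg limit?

School kits + seed packs + mosquito nets + jerry cans + solar lanterns uses 335 of the 340 kg and totals 2984.
The closest alternative, school kits + mosquito nets + jerry cans + oral rehydration salts + solar lanterns, reaches only 2964.

2984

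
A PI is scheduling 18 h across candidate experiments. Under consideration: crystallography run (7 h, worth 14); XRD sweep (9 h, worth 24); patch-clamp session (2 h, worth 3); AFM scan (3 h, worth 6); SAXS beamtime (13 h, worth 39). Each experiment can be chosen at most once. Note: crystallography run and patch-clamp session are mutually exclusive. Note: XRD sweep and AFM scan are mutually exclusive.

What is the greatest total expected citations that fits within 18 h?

Best packing: patch-clamp session + AFM scan + SAXS beamtime — 18 h, 48 total.

48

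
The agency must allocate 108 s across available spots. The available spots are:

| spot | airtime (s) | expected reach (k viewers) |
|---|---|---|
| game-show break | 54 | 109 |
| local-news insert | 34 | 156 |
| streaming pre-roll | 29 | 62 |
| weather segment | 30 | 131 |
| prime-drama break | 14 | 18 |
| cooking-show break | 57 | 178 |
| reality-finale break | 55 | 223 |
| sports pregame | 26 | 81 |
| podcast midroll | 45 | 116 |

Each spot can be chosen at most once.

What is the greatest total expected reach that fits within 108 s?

397

Ranking by ratio (expected reach/s): local-news insert 4.59, weather segment 4.37, reality-finale break 4.05.
Taking the top-ratio spots first gives local-news insert + weather segment + prime-drama break + sports pregame for 386 (104 s).
Dropping weather segment and sports pregame frees 56 s; slotting in reality-finale break (55 s) lifts the total to 397 at 103 s.
An exhaustive check of the 512 subsets confirms 397.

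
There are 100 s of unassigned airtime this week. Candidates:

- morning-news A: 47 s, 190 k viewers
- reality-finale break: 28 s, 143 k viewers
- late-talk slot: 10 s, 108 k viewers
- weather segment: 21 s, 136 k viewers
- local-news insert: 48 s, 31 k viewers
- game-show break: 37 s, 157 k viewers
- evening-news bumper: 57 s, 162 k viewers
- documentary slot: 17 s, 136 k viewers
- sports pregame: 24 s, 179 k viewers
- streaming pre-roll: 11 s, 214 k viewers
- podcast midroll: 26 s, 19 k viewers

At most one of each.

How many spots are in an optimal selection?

Optimal total is 794.
For example late-talk slot + game-show break + documentary slot + sports pregame + streaming pre-roll achieves it, using 99 s.
Every optimal selection uses 5 spots.

5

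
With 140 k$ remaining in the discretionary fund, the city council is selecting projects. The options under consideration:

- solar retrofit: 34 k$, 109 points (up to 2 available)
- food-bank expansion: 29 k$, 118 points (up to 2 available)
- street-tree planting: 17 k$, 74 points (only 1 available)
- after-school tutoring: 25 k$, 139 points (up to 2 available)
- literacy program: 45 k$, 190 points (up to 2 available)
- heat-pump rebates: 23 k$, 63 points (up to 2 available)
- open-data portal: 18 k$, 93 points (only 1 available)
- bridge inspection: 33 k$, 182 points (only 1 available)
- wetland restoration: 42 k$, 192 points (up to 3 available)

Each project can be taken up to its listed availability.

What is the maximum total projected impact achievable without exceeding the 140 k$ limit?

Ranking by ratio (projected impact/k$): after-school tutoring 5.56, bridge inspection 5.52, open-data portal 5.17.
A density-first pass picks street-tree planting + 2×after-school tutoring + open-data portal + bridge inspection — 627 at 118 k$.
The 50 k$ tied up in street-tree planting and bridge inspection is better spent on food-bank expansion + wetland restoration — total rises to 681 (139 k$).

681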